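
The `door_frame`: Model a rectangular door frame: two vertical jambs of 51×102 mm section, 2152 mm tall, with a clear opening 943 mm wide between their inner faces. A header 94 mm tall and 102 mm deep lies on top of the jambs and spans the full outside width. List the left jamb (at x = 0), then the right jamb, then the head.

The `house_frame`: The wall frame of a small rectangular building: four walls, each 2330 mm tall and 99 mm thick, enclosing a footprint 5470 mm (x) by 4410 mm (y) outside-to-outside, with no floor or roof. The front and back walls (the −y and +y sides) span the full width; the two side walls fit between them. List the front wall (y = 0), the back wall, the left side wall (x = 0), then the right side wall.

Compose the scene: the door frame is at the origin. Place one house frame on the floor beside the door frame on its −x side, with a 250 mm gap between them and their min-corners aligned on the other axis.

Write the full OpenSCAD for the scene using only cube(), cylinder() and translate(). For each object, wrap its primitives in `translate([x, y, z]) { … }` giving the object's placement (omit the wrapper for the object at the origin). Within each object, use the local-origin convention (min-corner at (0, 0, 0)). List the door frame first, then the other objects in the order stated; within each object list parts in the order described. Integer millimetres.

cube([51, 102, 2152]);
translate([994, 0, 0]) cube([51, 102, 2152]);
translate([0, 0, 2152]) cube([1045, 102, 94]);
translate([-5720, 0, 0]) {
  cube([5470, 99, 2330]);
  translate([0, 4311, 0]) cube([5470, 99, 2330]);
  translate([0, 99, 0]) cube([99, 4212, 2330]);
  translate([5371, 99, 0]) cube([99, 4212, 2330]);
}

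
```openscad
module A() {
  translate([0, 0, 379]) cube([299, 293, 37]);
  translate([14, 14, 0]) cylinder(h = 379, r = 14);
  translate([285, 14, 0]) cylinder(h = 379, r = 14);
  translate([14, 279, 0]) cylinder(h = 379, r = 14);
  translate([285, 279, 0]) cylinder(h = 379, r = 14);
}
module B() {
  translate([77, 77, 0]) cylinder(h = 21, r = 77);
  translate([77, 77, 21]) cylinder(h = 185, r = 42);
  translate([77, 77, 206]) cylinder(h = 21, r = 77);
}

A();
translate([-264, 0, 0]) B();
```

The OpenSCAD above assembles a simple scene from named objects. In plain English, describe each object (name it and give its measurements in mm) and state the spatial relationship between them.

A is a four-legged stool. The seat is 299×293 mm, 37 mm thick, top at z = 416 mm. It stands on four round legs, each 28 mm in diameter, from z = 0 to the seat underside, each leg's axis is inset half a diameter from the nearest pair of seat edges (so the leg's bounding box is flush with the corner).

B is a spool: two coaxial disc flanges of radius 77 mm and thickness 21 mm, joined by a core cylinder of radius 42 mm and height 185 mm. The lower flange rests on z = 0 and the three cylinders share a vertical axis.

The spool is on the floor beside the stool on its −x side.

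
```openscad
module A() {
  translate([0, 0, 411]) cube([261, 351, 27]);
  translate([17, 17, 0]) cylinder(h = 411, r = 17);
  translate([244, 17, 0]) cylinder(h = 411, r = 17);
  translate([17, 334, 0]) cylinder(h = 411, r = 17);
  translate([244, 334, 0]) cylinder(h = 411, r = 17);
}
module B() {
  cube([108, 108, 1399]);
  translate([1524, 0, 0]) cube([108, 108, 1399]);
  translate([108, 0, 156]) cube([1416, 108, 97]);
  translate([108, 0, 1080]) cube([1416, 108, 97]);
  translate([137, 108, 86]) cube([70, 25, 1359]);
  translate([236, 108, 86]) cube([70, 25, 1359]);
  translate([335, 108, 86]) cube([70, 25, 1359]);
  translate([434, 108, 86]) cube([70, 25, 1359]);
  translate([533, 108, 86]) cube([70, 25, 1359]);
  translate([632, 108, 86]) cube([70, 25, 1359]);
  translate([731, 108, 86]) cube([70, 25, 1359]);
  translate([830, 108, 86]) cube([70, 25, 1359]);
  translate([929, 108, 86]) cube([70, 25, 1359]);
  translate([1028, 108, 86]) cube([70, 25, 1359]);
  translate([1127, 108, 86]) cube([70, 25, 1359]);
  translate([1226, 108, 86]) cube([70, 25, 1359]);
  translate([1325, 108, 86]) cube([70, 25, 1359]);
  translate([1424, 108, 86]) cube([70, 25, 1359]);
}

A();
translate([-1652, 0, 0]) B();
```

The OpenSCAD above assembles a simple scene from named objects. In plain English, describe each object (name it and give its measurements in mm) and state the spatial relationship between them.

A is a four-legged stool. The seat is a 261×351×27 mm slab whose top surface is at z = 438 mm; four round legs, each 34 mm in diameter, run from the floor (z = 0) to the underside of the seat, each leg's axis is inset half a diameter from the nearest pair of seat edges (so the leg's bounding box is flush with the corner).

B is a fence section. Two 108×108 mm posts, 1399 mm tall, stand on the floor with a clear span of 1416 mm between their inner faces. Two horizontal rails of 108×97 mm section span the gap between the posts with their undersides at z = 156 mm and z = 1080 mm, flush with the posts' −y face. 14 pickets, each 70 mm wide, 25 mm thick and 1359 mm tall, are fixed to the +y face of the rails with their bottoms at z = 86 mm, evenly spaced across the span with equal gaps (rounded down to the nearest mm) at the −x end and between each pair — any rounding remainder accumulates at the +x end.

The fence section is on the floor beside the stool on its −x side.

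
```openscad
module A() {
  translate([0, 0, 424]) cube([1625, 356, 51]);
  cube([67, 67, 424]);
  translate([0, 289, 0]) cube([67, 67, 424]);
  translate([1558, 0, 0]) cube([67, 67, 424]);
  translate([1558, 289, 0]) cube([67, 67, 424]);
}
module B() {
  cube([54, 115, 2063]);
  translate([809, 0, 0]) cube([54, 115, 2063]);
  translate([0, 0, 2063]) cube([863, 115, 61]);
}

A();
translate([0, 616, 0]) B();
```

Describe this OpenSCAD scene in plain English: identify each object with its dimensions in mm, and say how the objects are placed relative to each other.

A is a bench: a 1625×356 mm seat slab, 51 mm thick, top at z = 475 mm, on four 67×67 mm square legs flush with the seat corners and standing on z = 0.

B is a door frame. The clear opening is 755 mm wide and 2063 mm high. Two 54 mm wide jambs, 115 mm deep, stand either side of the opening from the floor to the top of the opening. A 61 mm thick head sits across the top of both jambs, spanning the full outside width of the frame.

The door frame is on the floor beside the bench on its +y side.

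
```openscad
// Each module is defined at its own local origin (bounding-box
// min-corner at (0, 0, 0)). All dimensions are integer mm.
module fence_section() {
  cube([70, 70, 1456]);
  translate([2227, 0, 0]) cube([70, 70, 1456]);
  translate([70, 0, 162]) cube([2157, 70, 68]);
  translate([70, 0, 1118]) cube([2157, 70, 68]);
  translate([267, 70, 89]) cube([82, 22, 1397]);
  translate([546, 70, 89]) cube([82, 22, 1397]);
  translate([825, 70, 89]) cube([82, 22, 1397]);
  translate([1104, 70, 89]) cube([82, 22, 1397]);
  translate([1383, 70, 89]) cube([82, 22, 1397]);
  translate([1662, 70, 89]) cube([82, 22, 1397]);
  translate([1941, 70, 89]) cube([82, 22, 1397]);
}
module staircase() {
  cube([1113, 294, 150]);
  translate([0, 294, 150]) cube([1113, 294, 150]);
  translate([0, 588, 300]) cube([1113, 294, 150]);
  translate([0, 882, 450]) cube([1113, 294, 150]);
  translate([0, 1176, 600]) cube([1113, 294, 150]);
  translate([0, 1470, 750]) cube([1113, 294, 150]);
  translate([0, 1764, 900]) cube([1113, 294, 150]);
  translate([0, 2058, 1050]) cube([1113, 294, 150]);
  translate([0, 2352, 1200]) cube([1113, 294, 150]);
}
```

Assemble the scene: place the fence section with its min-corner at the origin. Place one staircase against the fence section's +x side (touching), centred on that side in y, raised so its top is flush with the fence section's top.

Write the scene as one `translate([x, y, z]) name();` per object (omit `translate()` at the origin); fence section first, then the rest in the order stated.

fence_section();
translate([2297, -1277, 136]) staircase();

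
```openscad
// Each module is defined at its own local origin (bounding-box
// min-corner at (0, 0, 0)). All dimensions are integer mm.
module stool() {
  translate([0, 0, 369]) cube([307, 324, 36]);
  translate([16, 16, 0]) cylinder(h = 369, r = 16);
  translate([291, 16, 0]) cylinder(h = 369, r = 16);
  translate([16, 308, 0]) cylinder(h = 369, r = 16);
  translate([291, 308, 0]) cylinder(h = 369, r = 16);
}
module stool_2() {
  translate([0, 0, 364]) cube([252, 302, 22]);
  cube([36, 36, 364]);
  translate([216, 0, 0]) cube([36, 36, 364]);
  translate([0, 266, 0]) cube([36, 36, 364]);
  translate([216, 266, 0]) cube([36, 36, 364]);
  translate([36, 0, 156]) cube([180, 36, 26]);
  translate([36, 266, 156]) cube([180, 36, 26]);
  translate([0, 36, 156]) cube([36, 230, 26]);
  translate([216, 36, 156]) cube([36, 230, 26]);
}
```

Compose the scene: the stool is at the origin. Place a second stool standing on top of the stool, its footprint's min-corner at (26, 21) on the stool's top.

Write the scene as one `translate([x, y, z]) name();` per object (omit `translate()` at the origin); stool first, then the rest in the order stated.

stool();
translate([26, 21, 405]) stool_2();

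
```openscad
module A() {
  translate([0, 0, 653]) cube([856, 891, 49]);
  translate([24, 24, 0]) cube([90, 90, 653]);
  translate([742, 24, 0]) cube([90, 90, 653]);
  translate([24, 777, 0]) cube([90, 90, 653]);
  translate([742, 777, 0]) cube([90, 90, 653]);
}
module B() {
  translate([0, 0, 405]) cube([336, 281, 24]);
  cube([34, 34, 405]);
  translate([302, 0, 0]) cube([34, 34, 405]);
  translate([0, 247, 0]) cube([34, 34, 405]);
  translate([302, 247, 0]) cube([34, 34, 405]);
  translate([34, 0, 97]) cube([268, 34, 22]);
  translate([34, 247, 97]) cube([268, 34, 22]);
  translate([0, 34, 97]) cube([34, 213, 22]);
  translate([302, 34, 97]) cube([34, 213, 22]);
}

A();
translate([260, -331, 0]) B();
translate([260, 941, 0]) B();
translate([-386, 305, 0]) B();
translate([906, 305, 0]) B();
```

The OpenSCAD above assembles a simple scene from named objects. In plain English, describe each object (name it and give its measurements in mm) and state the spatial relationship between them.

A is a table: top 856 mm (x) × 891 mm (y), 49 mm thick, upper face at z = 702 mm, on four 90×90 mm square legs, each inset 24 mm from the nearest pair of top edges, running from z = 0 to the bottom of the top.

B is a four-legged stool. The seat is 336×281 mm, 24 mm thick, top at z = 429 mm. It stands on four square legs, each 34×34 mm in cross-section, from z = 0 to the seat underside, each flush with a corner of the seat. Four stretchers, 34 mm wide and 22 mm tall, connect adjacent legs with their undersides at z = 97 mm, each running between the inner faces of the legs it joins and aligned with the legs' outer faces on the other axis.

Four stools sit around the table at the −y, +y, −x, +x sides.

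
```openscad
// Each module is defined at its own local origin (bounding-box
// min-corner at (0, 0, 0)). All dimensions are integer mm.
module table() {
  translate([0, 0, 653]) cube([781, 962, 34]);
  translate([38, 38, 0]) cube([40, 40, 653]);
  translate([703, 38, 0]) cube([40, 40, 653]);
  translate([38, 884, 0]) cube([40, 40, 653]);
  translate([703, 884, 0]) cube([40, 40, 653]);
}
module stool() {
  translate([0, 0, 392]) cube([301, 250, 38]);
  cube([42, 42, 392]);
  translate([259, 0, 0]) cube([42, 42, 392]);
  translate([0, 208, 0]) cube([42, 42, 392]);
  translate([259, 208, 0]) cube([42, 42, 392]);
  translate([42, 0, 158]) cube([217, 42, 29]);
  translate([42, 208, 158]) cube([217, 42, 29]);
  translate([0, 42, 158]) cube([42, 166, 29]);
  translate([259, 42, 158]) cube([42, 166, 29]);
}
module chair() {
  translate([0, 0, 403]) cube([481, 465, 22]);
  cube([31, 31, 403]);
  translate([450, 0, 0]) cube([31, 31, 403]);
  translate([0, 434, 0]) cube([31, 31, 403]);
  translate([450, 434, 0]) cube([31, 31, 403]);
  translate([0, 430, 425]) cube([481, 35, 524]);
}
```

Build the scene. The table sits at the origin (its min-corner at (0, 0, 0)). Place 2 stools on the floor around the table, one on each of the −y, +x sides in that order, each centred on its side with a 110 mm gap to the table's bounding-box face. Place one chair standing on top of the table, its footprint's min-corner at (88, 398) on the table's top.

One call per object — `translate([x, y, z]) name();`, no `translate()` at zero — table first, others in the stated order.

table();
translate([240, -360, 0]) stool();
translate([891, 356, 0]) stool();
translate([88, 398, 687]) chair();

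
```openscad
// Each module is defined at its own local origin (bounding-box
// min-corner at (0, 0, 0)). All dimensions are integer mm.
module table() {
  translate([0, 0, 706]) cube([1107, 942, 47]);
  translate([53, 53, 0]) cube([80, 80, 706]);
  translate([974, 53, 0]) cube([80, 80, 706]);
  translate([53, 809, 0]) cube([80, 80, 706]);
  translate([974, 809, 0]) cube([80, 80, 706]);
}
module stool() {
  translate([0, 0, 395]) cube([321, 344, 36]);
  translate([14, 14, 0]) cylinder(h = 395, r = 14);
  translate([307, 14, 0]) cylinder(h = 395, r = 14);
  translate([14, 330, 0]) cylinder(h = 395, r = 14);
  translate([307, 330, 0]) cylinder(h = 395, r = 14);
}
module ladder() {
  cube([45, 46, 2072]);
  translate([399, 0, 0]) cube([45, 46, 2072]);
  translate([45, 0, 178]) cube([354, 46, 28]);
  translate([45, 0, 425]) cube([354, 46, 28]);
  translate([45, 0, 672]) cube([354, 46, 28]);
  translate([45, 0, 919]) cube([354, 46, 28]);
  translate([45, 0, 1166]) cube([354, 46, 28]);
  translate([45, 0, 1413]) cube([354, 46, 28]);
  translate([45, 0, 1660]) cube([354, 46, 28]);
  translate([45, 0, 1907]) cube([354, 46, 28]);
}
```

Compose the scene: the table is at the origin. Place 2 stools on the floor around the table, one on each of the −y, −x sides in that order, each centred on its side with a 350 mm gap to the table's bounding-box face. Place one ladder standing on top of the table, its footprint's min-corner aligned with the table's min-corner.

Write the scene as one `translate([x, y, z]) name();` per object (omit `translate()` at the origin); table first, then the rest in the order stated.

table();
translate([393, -694, 0]) stool();
translate([-671, 299, 0]) stool();
translate([0, 0, 753]) ladder();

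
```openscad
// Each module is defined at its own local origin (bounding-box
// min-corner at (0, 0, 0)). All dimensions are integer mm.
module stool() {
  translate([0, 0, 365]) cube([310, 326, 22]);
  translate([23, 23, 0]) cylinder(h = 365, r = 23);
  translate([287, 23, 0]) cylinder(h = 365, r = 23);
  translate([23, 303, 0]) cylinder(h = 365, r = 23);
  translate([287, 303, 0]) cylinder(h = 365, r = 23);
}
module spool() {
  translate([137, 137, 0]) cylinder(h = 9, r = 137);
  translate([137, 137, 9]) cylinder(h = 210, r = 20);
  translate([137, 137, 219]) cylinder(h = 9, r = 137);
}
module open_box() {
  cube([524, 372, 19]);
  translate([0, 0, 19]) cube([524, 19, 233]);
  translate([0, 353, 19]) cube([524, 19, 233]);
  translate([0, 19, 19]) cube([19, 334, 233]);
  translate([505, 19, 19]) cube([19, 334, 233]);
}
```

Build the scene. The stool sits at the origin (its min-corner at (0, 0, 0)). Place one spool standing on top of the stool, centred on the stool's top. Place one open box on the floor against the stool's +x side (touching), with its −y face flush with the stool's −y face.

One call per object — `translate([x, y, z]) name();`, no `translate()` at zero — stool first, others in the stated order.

stool();
translate([18, 26, 387]) spool();
translate([310, 0, 0]) open_box();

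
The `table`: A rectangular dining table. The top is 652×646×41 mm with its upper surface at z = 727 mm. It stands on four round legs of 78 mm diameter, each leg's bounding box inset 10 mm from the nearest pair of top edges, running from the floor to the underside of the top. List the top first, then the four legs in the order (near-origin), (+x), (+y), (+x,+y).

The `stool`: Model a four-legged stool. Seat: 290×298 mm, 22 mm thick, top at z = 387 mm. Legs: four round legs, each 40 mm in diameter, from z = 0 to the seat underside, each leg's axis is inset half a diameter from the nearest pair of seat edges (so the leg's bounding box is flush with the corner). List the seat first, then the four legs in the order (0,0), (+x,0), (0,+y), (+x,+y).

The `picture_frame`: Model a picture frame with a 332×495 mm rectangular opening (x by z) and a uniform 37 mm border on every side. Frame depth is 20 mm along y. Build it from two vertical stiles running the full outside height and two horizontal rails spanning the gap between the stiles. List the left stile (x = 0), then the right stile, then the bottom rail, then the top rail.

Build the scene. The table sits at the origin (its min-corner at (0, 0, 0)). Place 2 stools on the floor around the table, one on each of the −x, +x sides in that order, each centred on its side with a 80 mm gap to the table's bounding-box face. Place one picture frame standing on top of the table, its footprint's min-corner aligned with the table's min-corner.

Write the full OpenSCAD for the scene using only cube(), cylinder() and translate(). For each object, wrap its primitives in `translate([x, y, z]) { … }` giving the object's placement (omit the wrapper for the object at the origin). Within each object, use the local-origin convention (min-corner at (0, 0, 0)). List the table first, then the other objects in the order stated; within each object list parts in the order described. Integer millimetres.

translate([0, 0, 686]) cube([652, 646, 41]);
translate([49, 49, 0]) cylinder(h = 686, r = 39);
translate([603, 49, 0]) cylinder(h = 686, r = 39);
translate([49, 597, 0]) cylinder(h = 686, r = 39);
translate([603, 597, 0]) cylinder(h = 686, r = 39);
translate([-370, 174, 0]) {
  translate([0, 0, 365]) cube([290, 298, 22]);
  translate([20, 20, 0]) cylinder(h = 365, r = 20);
  translate([270, 20, 0]) cylinder(h = 365, r = 20);
  translate([20, 278, 0]) cylinder(h = 365, r = 20);
  translate([270, 278, 0]) cylinder(h = 365, r = 20);
}
translate([732, 174, 0]) {
  translate([0, 0, 365]) cube([290, 298, 22]);
  translate([20, 20, 0]) cylinder(h = 365, r = 20);
  translate([270, 20, 0]) cylinder(h = 365, r = 20);
  translate([20, 278, 0]) cylinder(h = 365, r = 20);
  translate([270, 278, 0]) cylinder(h = 365, r = 20);
}
translate([0, 0, 727]) {
  cube([37, 20, 569]);
  translate([369, 0, 0]) cube([37, 20, 569]);
  translate([37, 0, 0]) cube([332, 20, 37]);
  translate([37, 0, 532]) cube([332, 20, 37]);
}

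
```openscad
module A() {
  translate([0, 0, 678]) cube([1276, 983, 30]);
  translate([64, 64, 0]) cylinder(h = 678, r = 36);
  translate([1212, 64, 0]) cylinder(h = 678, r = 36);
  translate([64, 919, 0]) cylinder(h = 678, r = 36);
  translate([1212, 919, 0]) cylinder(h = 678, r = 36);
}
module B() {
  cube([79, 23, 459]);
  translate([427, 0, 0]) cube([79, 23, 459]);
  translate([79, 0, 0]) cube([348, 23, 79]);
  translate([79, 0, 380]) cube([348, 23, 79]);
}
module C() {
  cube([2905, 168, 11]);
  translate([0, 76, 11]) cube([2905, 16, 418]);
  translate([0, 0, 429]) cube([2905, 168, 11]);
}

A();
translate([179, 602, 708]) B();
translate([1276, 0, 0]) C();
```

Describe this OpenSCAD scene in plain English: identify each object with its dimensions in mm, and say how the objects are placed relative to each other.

A is a rectangular dining table. The top is 1276×983×30 mm with its upper surface at z = 708 mm. It stands on four round legs of 72 mm diameter, each leg's bounding box inset 28 mm from the nearest pair of top edges, running from the floor to the underside of the top.

B is a picture frame with a 348×301 mm rectangular opening (x by z) and a uniform 79 mm border on every side. Frame depth is 23 mm along y. It is built from two vertical stiles running the full outside height and two horizontal rails spanning the gap between the stiles.

C is an I-beam lying along x, 2905 mm long. Overall section height 440 mm. Two flanges 168 mm wide (y) and 11 mm thick, one on the floor and one at the top; a web 16 mm thick runs between them, centred on the flange width.

The picture frame is on top of the table. The I-beam is against the table's +x side, with their −y faces flush.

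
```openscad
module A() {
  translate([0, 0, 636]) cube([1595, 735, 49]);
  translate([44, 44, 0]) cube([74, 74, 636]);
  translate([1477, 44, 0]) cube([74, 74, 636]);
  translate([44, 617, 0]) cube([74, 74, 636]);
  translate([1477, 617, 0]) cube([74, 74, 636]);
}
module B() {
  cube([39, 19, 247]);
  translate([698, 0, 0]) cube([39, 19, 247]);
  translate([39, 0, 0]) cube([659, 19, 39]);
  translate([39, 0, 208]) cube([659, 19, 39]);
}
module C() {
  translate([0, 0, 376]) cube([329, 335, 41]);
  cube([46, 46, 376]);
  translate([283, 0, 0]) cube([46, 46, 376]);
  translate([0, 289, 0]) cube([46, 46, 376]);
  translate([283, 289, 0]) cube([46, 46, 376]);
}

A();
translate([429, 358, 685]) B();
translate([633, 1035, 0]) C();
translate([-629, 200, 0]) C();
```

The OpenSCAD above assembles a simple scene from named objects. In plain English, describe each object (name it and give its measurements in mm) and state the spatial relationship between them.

A is a table with a 1595×735 mm rectangular top, 49 mm thick, top surface at z = 685 mm, supported by four 74×74 mm square legs, each inset 44 mm from the nearest pair of top edges, running from the floor.

B is a picture frame with a 659×169 mm rectangular opening (x by z) and a uniform 39 mm border on every side. Frame depth is 19 mm along y. It is built from two vertical stiles running the full outside height and two horizontal rails spanning the gap between the stiles.

C is a four-legged stool. The seat is 329×335 mm, 41 mm thick, top at z = 417 mm. It stands on four square legs, each 46×46 mm in cross-section, from z = 0 to the seat underside, each flush with a corner of the seat.

The picture frame is on top of the table, centred. Two stools sit around the table at the +y, −x sides.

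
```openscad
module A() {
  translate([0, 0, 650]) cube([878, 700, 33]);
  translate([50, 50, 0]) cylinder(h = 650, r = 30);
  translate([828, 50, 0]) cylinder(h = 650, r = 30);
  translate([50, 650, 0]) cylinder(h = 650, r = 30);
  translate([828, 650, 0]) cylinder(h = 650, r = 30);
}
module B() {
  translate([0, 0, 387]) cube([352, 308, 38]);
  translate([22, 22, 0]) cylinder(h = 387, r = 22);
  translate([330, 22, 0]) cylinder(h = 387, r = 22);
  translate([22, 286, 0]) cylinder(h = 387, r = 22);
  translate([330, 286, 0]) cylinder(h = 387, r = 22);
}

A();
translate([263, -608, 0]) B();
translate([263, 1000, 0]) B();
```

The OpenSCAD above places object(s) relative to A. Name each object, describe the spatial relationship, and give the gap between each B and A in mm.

Each stool's nearest face is 300 mm from the table's bounding box.

A is a table. B is a stool. Two stools sit around the table at the −y, +y sides. The gap between each stool and the table is 300 mm.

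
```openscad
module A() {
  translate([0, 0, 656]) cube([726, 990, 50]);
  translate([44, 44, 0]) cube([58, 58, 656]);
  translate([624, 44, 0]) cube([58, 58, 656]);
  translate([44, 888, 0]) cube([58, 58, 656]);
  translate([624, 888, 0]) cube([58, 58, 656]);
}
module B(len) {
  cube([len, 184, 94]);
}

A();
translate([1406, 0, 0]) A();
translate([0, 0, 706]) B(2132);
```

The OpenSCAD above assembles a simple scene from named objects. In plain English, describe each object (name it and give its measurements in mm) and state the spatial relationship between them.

A is a table: top 726 mm (x) × 990 mm (y), 50 mm thick, upper face at z = 706 mm, on four 58×58 mm square legs, each inset 44 mm from the nearest pair of top edges, running from z = 0 to the bottom of the top.

B is a rectangular beam 2132 mm long (x), 184 mm deep (y), 94 mm thick (z).

The beam spans the tops of two tables placed 680 mm apart, resting at z = 706 mm.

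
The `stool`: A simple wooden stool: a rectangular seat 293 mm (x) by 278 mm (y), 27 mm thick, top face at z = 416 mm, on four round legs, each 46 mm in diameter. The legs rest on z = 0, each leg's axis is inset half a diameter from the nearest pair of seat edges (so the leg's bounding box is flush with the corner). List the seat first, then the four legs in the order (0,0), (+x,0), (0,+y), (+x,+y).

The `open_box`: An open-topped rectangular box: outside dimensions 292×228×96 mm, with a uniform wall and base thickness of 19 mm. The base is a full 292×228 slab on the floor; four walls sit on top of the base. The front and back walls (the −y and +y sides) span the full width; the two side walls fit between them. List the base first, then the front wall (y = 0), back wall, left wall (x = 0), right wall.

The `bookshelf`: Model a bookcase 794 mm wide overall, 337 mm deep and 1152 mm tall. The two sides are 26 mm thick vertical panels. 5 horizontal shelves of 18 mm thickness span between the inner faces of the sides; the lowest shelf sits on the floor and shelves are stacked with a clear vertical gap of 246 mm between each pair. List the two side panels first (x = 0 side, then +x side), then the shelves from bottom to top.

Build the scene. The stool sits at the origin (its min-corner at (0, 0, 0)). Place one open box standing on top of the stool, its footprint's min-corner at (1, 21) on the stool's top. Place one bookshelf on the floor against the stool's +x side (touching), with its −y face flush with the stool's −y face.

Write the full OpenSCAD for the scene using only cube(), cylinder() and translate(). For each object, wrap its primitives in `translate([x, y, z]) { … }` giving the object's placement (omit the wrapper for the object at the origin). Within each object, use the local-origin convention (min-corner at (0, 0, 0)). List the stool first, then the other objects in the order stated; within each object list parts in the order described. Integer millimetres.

translate([0, 0, 389]) cube([293, 278, 27]);
translate([23, 23, 0]) cylinder(h = 389, r = 23);
translate([270, 23, 0]) cylinder(h = 389, r = 23);
translate([23, 255, 0]) cylinder(h = 389, r = 23);
translate([270, 255, 0]) cylinder(h = 389, r = 23);
translate([1, 21, 416]) {
  cube([292, 228, 19]);
  translate([0, 0, 19]) cube([292, 19, 77]);
  translate([0, 209, 19]) cube([292, 19, 77]);
  translate([0, 19, 19]) cube([19, 190, 77]);
  translate([273, 19, 19]) cube([19, 190, 77]);
}
translate([293, 0, 0]) {
  cube([26, 337, 1152]);
  translate([768, 0, 0]) cube([26, 337, 1152]);
  translate([26, 0, 0]) cube([742, 337, 18]);
  translate([26, 0, 264]) cube([742, 337, 18]);
  translate([26, 0, 528]) cube([742, 337, 18]);
  translate([26, 0, 792]) cube([742, 337, 18]);
  translate([26, 0, 1056]) cube([742, 337, 18]);
}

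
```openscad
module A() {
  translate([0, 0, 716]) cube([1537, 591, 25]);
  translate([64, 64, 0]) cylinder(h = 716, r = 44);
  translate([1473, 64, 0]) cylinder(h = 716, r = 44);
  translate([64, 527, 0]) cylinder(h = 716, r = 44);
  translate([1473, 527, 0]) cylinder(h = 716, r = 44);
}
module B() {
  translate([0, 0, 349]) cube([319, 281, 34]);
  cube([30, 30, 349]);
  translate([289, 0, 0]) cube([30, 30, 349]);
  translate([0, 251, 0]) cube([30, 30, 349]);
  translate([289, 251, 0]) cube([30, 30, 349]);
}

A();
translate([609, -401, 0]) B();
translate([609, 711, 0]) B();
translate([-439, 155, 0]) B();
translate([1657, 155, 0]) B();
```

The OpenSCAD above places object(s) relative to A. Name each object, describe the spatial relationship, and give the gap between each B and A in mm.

A is a table. B is a stool. Four stools sit around the table at the −y, +y, −x, +x sides. The gap between each stool and the table is 120 mm.

Each stool's nearest face is 120 mm from the table's bounding box.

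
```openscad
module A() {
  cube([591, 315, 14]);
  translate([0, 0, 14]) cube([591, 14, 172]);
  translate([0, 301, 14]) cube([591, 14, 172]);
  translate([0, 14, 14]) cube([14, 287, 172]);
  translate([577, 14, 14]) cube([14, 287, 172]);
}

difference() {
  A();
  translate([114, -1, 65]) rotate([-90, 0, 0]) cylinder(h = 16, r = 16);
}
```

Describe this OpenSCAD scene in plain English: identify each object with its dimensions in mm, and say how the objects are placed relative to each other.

A is an open-topped rectangular box: outside dimensions 591×315×186 mm, with a uniform wall and base thickness of 14 mm. The base is a full 591×315 slab on the floor; four walls sit on top of the base. The front and back walls (the −y and +y sides) span the full width; the two side walls fit between them.

The open box has a circular hole of radius 16 mm through its front wall, centred at (x = 114, z = 65).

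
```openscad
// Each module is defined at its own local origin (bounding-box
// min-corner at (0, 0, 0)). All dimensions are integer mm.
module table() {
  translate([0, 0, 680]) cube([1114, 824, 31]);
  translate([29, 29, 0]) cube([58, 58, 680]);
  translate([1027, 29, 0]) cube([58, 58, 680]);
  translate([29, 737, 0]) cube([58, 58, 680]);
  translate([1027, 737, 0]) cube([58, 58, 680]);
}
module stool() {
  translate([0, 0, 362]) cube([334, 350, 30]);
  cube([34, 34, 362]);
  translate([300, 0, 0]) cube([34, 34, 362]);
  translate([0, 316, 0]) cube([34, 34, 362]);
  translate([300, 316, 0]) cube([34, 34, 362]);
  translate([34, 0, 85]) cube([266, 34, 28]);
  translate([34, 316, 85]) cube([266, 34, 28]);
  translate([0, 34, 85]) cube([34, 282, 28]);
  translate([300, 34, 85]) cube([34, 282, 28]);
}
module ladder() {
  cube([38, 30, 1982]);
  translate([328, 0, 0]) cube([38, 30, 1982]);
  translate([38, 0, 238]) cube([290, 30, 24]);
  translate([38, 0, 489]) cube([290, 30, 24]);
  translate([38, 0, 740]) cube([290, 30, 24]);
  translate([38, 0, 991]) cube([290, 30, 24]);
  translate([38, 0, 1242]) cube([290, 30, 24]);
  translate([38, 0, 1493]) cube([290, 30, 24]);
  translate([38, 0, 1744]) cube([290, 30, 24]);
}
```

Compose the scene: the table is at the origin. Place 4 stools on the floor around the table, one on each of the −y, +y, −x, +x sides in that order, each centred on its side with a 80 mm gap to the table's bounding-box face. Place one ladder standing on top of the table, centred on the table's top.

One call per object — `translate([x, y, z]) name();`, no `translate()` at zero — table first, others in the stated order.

table();
translate([390, -430, 0]) stool();
translate([390, 904, 0]) stool();
translate([-414, 237, 0]) stool();
translate([1194, 237, 0]) stool();
translate([374, 397, 711]) ladder();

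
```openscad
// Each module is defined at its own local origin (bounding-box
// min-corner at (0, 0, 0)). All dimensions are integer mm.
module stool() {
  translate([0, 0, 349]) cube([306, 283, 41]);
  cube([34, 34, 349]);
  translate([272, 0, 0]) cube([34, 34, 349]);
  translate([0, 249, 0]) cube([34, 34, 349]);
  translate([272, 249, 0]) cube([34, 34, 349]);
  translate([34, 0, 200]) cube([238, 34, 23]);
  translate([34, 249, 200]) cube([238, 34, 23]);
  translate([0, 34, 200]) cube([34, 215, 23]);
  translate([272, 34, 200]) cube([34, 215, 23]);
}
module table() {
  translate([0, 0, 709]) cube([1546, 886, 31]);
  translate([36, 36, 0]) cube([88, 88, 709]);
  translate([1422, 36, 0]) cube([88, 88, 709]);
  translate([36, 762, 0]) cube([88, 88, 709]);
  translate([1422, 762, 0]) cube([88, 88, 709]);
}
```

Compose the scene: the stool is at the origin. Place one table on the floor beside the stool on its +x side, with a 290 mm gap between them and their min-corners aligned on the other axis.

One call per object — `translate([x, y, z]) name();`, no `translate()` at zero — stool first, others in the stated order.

stool();
translate([596, 0, 0]) table();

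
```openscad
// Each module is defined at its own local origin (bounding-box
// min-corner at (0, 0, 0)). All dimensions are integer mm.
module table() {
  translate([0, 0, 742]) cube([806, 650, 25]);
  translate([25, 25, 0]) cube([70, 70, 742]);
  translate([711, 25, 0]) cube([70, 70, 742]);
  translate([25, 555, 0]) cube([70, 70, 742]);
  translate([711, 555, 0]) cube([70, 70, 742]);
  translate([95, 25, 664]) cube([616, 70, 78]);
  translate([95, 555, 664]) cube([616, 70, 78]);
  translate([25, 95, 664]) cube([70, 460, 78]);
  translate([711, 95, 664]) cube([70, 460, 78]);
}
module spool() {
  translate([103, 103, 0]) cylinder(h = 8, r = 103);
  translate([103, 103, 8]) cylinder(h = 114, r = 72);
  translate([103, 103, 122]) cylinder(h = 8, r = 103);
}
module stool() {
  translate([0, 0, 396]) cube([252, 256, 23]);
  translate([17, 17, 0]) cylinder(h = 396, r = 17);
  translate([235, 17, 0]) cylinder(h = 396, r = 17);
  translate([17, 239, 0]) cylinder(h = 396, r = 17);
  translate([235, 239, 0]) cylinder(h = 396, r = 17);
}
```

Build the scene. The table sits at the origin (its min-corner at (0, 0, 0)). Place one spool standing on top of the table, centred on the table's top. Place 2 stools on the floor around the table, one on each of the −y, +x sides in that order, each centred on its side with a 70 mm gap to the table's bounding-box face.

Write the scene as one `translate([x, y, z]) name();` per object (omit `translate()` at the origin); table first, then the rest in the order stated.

table();
translate([300, 222, 767]) spool();
translate([277, -326, 0]) stool();
translate([876, 197, 0]) stool();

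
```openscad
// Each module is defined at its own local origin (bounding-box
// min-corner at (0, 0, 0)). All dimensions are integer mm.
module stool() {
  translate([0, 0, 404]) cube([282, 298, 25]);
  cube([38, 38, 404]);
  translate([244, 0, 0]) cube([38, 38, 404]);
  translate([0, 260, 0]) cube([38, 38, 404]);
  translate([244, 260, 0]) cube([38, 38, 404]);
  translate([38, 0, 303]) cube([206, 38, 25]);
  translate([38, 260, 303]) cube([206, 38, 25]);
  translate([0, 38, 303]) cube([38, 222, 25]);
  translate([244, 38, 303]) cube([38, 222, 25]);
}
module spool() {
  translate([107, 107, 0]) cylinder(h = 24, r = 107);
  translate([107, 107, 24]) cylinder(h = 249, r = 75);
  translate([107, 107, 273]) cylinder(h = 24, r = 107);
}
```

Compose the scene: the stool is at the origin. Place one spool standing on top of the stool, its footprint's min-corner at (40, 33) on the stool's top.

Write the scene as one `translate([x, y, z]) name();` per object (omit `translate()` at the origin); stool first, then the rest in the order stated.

stool();
translate([40, 33, 429]) spool();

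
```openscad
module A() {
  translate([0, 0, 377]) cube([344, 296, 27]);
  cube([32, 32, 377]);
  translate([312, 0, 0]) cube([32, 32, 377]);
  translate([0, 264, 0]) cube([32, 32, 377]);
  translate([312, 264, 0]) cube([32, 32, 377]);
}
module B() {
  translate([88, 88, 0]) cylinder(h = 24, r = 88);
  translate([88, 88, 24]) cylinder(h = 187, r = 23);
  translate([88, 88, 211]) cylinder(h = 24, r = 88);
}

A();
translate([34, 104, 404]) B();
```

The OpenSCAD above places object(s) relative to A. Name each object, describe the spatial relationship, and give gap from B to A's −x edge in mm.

A is a stool. B is a spool. The spool is on top of the stool. The gap from the spool to the stool's −x edge is 34 mm.

The spool's min-x is at 34; the stool's min-x is 0; gap = 34 mm.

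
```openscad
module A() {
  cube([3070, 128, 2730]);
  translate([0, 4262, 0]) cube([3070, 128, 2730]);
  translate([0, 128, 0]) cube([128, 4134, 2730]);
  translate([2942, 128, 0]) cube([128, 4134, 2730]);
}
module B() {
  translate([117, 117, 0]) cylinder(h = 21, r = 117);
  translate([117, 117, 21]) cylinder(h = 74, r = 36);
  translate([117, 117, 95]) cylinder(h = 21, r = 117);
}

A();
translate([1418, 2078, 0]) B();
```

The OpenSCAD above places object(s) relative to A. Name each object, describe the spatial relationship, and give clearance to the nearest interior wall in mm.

A is a house frame. B is a spool. The spool sits inside the house frame, centred. The clearance to the nearest interior wall is 1290 mm.

Clearances: x = 1290, y = 1950; minimum 1290 mm.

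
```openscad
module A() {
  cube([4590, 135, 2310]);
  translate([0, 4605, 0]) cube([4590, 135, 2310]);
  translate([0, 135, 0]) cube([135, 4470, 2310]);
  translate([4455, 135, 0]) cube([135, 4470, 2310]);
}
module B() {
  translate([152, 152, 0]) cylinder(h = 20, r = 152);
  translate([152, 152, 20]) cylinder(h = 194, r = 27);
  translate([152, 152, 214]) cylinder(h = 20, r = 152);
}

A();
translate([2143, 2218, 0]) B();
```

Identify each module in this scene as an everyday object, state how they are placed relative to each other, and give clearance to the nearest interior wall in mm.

A is a house frame. B is a spool. The spool sits inside the house frame, centred. The clearance to the nearest interior wall is 2008 mm.

Clearances: x = 2008, y = 2083; minimum 2008 mm.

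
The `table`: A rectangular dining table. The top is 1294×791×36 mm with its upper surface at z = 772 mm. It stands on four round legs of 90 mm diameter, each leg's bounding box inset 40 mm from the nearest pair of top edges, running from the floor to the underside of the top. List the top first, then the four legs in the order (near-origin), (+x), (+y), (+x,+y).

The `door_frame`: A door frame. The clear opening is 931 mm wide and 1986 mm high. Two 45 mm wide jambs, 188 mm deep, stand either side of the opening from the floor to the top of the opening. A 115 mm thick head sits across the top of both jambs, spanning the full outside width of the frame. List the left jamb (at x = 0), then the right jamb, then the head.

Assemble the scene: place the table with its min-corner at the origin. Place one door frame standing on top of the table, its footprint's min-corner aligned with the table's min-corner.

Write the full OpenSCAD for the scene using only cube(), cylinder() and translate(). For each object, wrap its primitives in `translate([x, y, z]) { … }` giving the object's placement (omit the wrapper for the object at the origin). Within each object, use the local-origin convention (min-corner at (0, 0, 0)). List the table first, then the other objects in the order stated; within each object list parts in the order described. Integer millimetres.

translate([0, 0, 736]) cube([1294, 791, 36]);
translate([85, 85, 0]) cylinder(h = 736, r = 45);
translate([1209, 85, 0]) cylinder(h = 736, r = 45);
translate([85, 706, 0]) cylinder(h = 736, r = 45);
translate([1209, 706, 0]) cylinder(h = 736, r = 45);
translate([0, 0, 772]) {
  cube([45, 188, 1986]);
  translate([976, 0, 0]) cube([45, 188, 1986]);
  translate([0, 0, 1986]) cube([1021, 188, 115]);
}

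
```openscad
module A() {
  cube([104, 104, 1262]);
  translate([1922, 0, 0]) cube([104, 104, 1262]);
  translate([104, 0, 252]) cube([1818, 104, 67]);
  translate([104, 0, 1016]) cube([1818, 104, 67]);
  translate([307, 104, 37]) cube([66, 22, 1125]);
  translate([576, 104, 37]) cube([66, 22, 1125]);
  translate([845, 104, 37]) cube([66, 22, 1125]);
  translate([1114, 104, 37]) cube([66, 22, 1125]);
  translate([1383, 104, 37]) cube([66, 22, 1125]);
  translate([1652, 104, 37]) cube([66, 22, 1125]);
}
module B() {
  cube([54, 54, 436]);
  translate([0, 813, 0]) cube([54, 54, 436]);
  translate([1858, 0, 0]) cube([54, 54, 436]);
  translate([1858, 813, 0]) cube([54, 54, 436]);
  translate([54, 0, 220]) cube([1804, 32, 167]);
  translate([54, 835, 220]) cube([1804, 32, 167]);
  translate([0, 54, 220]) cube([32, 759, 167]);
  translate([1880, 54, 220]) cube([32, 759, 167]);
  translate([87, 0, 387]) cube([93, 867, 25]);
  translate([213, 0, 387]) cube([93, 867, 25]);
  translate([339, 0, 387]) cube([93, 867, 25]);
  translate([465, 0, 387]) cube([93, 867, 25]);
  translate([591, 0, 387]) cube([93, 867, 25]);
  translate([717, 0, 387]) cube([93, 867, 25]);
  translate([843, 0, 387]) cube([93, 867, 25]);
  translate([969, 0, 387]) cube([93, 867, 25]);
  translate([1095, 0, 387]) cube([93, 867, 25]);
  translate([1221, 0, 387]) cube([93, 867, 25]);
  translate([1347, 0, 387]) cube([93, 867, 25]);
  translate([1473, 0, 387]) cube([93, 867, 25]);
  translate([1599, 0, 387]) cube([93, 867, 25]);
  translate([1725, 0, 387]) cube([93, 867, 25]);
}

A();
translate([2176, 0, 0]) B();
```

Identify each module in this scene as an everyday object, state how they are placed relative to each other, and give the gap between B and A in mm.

The bed frame's nearest face is 150 mm from the fence section's +x face.

A is a fence section. B is a bed frame. The bed frame is on the floor beside the fence section on its +x side. The gap between the bed frame and the fence section is 150 mm.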